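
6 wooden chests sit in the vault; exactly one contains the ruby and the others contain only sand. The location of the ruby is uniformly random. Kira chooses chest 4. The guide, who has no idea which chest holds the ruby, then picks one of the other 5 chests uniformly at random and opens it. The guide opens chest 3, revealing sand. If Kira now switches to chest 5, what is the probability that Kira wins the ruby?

Consider each possible location of the ruby in turn.
If it is in any of chests 1, 2, 4, 5, and 6 (prior 1/6 each): the guide picks chest 3 with probability 1/5 regardless, and it is not the prize; weight (1/6)·(1/5) = 1/30 each.
If it is in chest 3 (prior 1/6): the guide opened chest 3, so this case is ruled out; weight (1/6)·0 = 0.
The weights sum to 1/6.
So P(the ruby in chest 5 | the guide opened chest 3) = (1/30) / (1/6) = 1/5.

1/5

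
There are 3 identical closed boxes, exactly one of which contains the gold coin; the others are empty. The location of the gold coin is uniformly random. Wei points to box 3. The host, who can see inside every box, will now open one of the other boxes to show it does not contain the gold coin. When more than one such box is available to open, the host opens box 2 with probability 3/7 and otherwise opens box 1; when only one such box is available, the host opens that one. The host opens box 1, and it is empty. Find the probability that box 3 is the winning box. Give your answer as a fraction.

Condition on the true location of the gold coin.
If it is in box 1 (prior 1/3): the host opened box 1, so this case is ruled out; weight (1/3)·0 = 0.
If it is in box 2 (prior 1/3): only box 1 is available, probability 1; weight (1/3)·1 = 1/3.
If it is in box 3 (prior 1/3): box 2 is available but not opened, probability 4/7; weight (1/3)·(4/7) = 4/21.
The weights sum to 11/21.
So P(the gold coin in box 3 | the host opened box 1) = (4/21) / (11/21) = 4/11.

4/11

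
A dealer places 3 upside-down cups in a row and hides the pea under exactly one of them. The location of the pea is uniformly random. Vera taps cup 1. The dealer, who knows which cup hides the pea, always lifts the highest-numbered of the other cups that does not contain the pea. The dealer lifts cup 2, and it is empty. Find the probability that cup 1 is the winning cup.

0

Condition on the true location of the pea.
If it is under cup 1 (prior 1/3): the dealer would have opened cup 3 instead, probability 0; weight (1/3)·0 = 0.
If it is under cup 2 (prior 1/3): the dealer opened cup 2, so this case is ruled out; weight (1/3)·0 = 0.
If it is under cup 3 (prior 1/3): cup 2 is the highest-numbered option available, probability 1; weight (1/3)·1 = 1/3.
The weights sum to 1/3.
So P(the pea under cup 1 | the dealer opened cup 2) = 0 / (1/3) = 0.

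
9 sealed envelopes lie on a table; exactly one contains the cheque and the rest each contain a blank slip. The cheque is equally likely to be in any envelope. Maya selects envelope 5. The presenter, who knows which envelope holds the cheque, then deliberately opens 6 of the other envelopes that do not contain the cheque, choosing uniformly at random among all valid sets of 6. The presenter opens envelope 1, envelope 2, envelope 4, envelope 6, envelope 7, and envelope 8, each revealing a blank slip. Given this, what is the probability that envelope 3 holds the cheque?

4/9

Apply Bayes' rule, conditioning on where the cheque actually is.
If it is in any of envelopes 1, 2, 4, 6, 7, and 8 (prior 1/9 each): that envelope was opened and seen not to hold the prize — ruled out; weight (1/9)·0 = 0 each.
If it is in either of envelopes 3 and 9 (prior 1/9 each): the presenter has 7 equally likely choices, so probability 1/7; weight (1/9)·(1/7) = 1/63 each.
If it is in envelope 5 (prior 1/9): the presenter has 28 equally likely choices, so probability 1/28; weight (1/9)·(1/28) = 1/252.
The weights sum to 1/28.
So P(the cheque in envelope 3 | the presenter opened envelope 1, envelope 2, envelope 4, envelope 6, envelope 7, and envelope 8) = (1/63) / (1/28) = 4/9.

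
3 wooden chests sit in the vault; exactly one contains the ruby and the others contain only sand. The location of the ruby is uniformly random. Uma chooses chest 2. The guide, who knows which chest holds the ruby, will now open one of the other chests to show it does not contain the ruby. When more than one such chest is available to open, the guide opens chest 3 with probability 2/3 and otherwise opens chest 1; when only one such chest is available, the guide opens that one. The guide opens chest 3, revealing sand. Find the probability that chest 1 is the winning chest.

3/5

Consider each possible location of the ruby in turn.
If it is in chest 1 (prior 1/3): only chest 3 is available, probability 1; weight (1/3)·1 = 1/3.
If it is in chest 2 (prior 1/3): chest 3 is available, opened with probability 2/3; weight (1/3)·(2/3) = 2/9.
If it is in chest 3 (prior 1/3): the guide opened chest 3, so this case is ruled out; weight (1/3)·0 = 0.
The weights sum to 5/9.
So P(the ruby in chest 1 | the guide opened chest 3) = (1/3) / (5/9) = 3/5.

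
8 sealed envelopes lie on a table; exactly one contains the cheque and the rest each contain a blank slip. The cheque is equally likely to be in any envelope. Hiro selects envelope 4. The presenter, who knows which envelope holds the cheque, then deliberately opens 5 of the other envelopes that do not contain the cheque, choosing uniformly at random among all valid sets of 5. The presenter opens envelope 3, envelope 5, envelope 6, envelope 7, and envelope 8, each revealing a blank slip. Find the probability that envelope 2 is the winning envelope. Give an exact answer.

7/16

Condition on the true location of the cheque.
If it is in either of envelopes 1 and 2 (prior 1/8 each): the presenter has 6 equally likely choices, so probability 1/6; weight (1/8)·(1/6) = 1/48 each.
If it is in any of envelopes 3, 5, 6, 7, and 8 (prior 1/8 each): that envelope was opened and seen not to hold the prize — ruled out; weight (1/8)·0 = 0 each.
If it is in envelope 4 (prior 1/8): the presenter has 21 equally likely choices, so probability 1/21; weight (1/8)·(1/21) = 1/168.
The weights sum to 1/21.
So P(the cheque in envelope 2 | the presenter opened envelope 3, envelope 5, envelope 6, envelope 7, and envelope 8) = (1/48) / (1/21) = 7/16.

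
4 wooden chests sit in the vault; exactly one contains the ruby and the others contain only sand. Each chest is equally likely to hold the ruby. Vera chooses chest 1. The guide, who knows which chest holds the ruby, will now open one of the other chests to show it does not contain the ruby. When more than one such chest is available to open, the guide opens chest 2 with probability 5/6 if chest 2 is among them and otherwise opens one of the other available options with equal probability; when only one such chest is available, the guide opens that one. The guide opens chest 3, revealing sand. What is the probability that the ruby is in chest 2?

Condition on the true location of the ruby.
If it is in chest 1 (prior 1/4): chest 2 is available but not opened; chest 3 gets probability (1 − 5/6)/2 = 1/12; weight (1/4)·(1/12) = 1/48.
If it is in chest 2 (prior 1/4): chest 2 holds the prize so is unavailable; the guide chooses uniformly among the 2 others, probability 1/2; weight (1/4)·(1/2) = 1/8.
If it is in chest 3 (prior 1/4): the guide opened chest 3, so this case is ruled out; weight (1/4)·0 = 0.
If it is in chest 4 (prior 1/4): chest 2 is available but not opened, probability 1/6; weight (1/4)·(1/6) = 1/24.
The weights sum to 3/16.
So P(the ruby in chest 2 | the guide opened chest 3) = (1/8) / (3/16) = 2/3.

2/3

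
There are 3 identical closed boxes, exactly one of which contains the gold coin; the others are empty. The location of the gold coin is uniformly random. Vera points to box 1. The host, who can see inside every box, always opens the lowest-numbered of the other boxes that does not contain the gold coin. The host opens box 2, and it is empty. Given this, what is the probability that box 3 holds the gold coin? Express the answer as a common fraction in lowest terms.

1/2

Condition on the true location of the gold coin.
If it is in either of boxes 1 and 3 (prior 1/3 each): box 2 is the lowest-numbered option available, probability 1; weight (1/3)·1 = 1/3 each.
If it is in box 2 (prior 1/3): the host opened box 2, so this case is ruled out; weight (1/3)·0 = 0.
The weights sum to 2/3.
So P(the gold coin in box 3 | the host opened box 2) = (1/3) / (2/3) = 1/2.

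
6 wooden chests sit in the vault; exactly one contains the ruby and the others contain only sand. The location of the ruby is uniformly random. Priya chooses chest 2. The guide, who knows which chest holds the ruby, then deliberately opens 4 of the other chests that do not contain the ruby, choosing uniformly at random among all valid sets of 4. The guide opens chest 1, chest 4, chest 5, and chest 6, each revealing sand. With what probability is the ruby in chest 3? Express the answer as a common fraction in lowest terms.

Apply Bayes' rule, conditioning on where the ruby actually is.
If it is in any of chests 1, 4, 5, and 6 (prior 1/6 each): that chest was opened and seen not to hold the prize — ruled out; weight (1/6)·0 = 0 each.
If it is in chest 2 (prior 1/6): the guide has 5 equally likely choices, so probability 1/5; weight (1/6)·(1/5) = 1/30.
If it is in chest 3 (prior 1/6): the guide has no choice, probability 1; weight (1/6)·1 = 1/6.
The weights sum to 1/5.
So P(the ruby in chest 3 | the guide opened chest 1, chest 4, chest 5, and chest 6) = (1/6) / (1/5) = 5/6.

5/6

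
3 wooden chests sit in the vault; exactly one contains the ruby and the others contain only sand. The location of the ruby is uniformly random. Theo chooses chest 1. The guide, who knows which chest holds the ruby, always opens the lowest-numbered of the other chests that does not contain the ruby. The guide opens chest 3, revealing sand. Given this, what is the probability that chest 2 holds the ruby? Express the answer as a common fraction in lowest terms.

Consider each possible location of the ruby in turn.
If it is in chest 1 (prior 1/3): the guide would have opened chest 2 instead, probability 0; weight (1/3)·0 = 0.
If it is in chest 2 (prior 1/3): chest 3 is the lowest-numbered option available, probability 1; weight (1/3)·1 = 1/3.
If it is in chest 3 (prior 1/3): the guide opened chest 3, so this case is ruled out; weight (1/3)·0 = 0.
The weights sum to 1/3.
So P(the ruby in chest 2 | the guide opened chest 3) = (1/3) / (1/3) = 1.

1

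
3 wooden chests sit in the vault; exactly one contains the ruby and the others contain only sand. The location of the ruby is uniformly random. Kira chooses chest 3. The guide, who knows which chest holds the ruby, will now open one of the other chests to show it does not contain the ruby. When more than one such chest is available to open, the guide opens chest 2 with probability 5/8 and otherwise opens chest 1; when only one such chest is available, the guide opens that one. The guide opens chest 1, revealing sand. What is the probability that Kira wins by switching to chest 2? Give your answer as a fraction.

Condition on the true location of the ruby.
If it is in chest 1 (prior 1/3): the guide opened chest 1, so this case is ruled out; weight (1/3)·0 = 0.
If it is in chest 2 (prior 1/3): only chest 1 is available, probability 1; weight (1/3)·1 = 1/3.
If it is in chest 3 (prior 1/3): chest 2 is available but not opened, probability 3/8; weight (1/3)·(3/8) = 1/8.
The weights sum to 11/24.
So P(the ruby in chest 2 | the guide opened chest 1) = (1/3) / (11/24) = 8/11.

8/11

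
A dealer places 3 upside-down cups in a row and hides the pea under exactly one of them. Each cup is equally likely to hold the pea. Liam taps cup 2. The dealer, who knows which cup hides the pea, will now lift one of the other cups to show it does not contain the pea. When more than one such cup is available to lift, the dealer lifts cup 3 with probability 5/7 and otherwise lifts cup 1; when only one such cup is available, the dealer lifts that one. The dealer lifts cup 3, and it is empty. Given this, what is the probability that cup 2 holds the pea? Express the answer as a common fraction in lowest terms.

5/12

Condition on the true location of the pea.
If it is under cup 1 (prior 1/3): only cup 3 is available, probability 1; weight (1/3)·1 = 1/3.
If it is under cup 2 (prior 1/3): cup 3 is available, opened with probability 5/7; weight (1/3)·(5/7) = 5/21.
If it is under cup 3 (prior 1/3): the dealer opened cup 3, so this case is ruled out; weight (1/3)·0 = 0.
The weights sum to 4/7.
So P(the pea under cup 2 | the dealer opened cup 3) = (5/21) / (4/7) = 5/12.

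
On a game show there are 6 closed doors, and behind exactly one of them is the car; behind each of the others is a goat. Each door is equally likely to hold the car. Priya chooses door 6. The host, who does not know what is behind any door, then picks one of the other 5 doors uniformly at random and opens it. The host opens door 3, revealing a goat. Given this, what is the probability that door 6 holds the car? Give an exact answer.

Consider each possible location of the car in turn.
If it is behind any of doors 1, 2, 4, 5, and 6 (prior 1/6 each): the host picks door 3 with probability 1/5 regardless, and it is not the prize; weight (1/6)·(1/5) = 1/30 each.
If it is behind door 3 (prior 1/6): the host opened door 3, so this case is ruled out; weight (1/6)·0 = 0.
The weights sum to 1/6.
So P(the car behind door 6 | the host opened door 3) = (1/30) / (1/6) = 1/5.

1/5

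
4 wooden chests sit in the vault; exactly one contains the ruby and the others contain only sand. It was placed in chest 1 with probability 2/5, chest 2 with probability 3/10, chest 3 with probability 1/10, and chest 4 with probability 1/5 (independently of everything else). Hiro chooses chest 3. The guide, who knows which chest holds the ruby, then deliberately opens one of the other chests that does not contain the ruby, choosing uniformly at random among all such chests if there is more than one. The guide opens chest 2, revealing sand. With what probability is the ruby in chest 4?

3/10

Condition on the true location of the ruby.
If it is in chest 1 (prior 2/5): the guide has 2 equally likely choices, so probability 1/2; weight (2/5)·(1/2) = 1/5.
If it is in chest 2 (prior 3/10): the guide opened chest 2, so this case is ruled out; weight (3/10)·0 = 0.
If it is in chest 3 (prior 1/10): the guide has 3 equally likely choices, so probability 1/3; weight (1/10)·(1/3) = 1/30.
If it is in chest 4 (prior 1/5): the guide has 2 equally likely choices, so probability 1/2; weight (1/5)·(1/2) = 1/10.
The weights sum to 1/3.
So P(the ruby in chest 4 | the guide opened chest 2) = (1/10) / (1/3) = 3/10.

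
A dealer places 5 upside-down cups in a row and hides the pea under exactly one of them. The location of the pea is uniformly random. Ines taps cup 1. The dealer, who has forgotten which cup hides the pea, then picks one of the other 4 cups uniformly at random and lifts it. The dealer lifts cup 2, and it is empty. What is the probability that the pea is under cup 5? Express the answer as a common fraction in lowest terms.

1/4

Consider each possible location of the pea in turn.
If it is under any of cups 1, 3, 4, and 5 (prior 1/5 each): the dealer picks cup 2 with probability 1/4 regardless, and it is not the prize; weight (1/5)·(1/4) = 1/20 each.
If it is under cup 2 (prior 1/5): the dealer opened cup 2, so this case is ruled out; weight (1/5)·0 = 0.
The weights sum to 1/5.
So P(the pea under cup 5 | the dealer opened cup 2) = (1/20) / (1/5) = 1/4.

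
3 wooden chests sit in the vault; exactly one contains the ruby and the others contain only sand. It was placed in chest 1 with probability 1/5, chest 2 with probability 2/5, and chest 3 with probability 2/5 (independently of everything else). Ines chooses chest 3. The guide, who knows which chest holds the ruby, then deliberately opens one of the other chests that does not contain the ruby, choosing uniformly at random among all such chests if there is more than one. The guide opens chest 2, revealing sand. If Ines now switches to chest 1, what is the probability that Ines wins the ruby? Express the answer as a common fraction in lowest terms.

Apply Bayes' rule, conditioning on where the ruby actually is.
If it is in chest 1 (prior 1/5): the guide has no choice, probability 1; weight (1/5)·1 = 1/5.
If it is in chest 2 (prior 2/5): the guide opened chest 2, so this case is ruled out; weight (2/5)·0 = 0.
If it is in chest 3 (prior 2/5): the guide has 2 equally likely choices, so probability 1/2; weight (2/5)·(1/2) = 1/5.
The weights sum to 2/5.
So P(the ruby in chest 1 | the guide opened chest 2) = (1/5) / (2/5) = 1/2.

1/2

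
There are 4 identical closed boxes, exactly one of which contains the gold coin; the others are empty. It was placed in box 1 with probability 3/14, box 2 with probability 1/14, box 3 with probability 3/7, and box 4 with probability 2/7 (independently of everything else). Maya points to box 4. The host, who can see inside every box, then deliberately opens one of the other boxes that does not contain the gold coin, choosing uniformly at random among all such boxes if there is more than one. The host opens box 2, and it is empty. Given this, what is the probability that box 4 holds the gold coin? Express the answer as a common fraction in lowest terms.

Apply Bayes' rule, conditioning on where the gold coin actually is.
If it is in box 1 (prior 3/14): the host has 2 equally likely choices, so probability 1/2; weight (3/14)·(1/2) = 3/28.
If it is in box 2 (prior 1/14): the host opened box 2, so this case is ruled out; weight (1/14)·0 = 0.
If it is in box 3 (prior 3/7): the host has 2 equally likely choices, so probability 1/2; weight (3/7)·(1/2) = 3/14.
If it is in box 4 (prior 2/7): the host has 3 equally likely choices, so probability 1/3; weight (2/7)·(1/3) = 2/21.
The weights sum to 5/12.
So P(the gold coin in box 4 | the host opened box 2) = (2/21) / (5/12) = 8/35.

8/35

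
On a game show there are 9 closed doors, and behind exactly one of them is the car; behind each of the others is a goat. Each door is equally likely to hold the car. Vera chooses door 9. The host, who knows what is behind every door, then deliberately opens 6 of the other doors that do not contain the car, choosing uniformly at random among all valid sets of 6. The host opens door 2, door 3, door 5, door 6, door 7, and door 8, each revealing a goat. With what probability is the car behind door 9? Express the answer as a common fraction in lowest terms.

Consider each possible location of the car in turn.
If it is behind either of doors 1 and 4 (prior 1/9 each): the host has 7 equally likely choices, so probability 1/7; weight (1/9)·(1/7) = 1/63 each.
If it is behind any of doors 2, 3, 5, 6, 7, and 8 (prior 1/9 each): that door was opened and seen not to hold the prize — ruled out; weight (1/9)·0 = 0 each.
If it is behind door 9 (prior 1/9): the host has 28 equally likely choices, so probability 1/28; weight (1/9)·(1/28) = 1/252.
The weights sum to 1/28.
So P(the car behind door 9 | the host opened door 2, door 3, door 5, door 6, door 7, and door 8) = (1/252) / (1/28) = 1/9.

1/9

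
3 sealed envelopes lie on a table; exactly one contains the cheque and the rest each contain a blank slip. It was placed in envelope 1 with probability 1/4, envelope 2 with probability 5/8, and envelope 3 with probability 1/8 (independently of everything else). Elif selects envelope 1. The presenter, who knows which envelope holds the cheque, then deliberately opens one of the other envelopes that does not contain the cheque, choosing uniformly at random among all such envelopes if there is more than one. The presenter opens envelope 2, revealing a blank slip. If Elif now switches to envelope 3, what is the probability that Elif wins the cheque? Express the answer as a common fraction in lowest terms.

Consider each possible location of the cheque in turn.
If it is in envelope 1 (prior 1/4): the presenter has 2 equally likely choices, so probability 1/2; weight (1/4)·(1/2) = 1/8.
If it is in envelope 2 (prior 5/8): the presenter opened envelope 2, so this case is ruled out; weight (5/8)·0 = 0.
If it is in envelope 3 (prior 1/8): the presenter has no choice, probability 1; weight (1/8)·1 = 1/8.
The weights sum to 1/4.
So P(the cheque in envelope 3 | the presenter opened envelope 2) = (1/8) / (1/4) = 1/2.

1/2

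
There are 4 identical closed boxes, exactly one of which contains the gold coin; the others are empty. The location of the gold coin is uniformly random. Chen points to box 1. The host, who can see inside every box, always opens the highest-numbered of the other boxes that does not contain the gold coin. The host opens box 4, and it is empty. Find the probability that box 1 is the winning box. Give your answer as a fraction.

1/3

Consider each possible location of the gold coin in turn.
If it is in any of boxes 1, 2, and 3 (prior 1/4 each): box 4 is the highest-numbered option available, probability 1; weight (1/4)·1 = 1/4 each.
If it is in box 4 (prior 1/4): the host opened box 4, so this case is ruled out; weight (1/4)·0 = 0.
The weights sum to 3/4.
So P(the gold coin in box 1 | the host opened box 4) = (1/4) / (3/4) = 1/3.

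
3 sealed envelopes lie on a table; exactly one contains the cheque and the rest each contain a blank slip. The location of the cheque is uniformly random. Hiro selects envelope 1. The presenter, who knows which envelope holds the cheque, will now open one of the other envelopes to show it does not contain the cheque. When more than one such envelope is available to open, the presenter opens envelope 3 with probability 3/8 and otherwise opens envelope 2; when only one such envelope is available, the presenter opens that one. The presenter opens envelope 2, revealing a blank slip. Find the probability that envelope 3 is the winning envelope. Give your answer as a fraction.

8/13

Consider each possible location of the cheque in turn.
If it is in envelope 1 (prior 1/3): envelope 3 is available but not opened, probability 5/8; weight (1/3)·(5/8) = 5/24.
If it is in envelope 2 (prior 1/3): the presenter opened envelope 2, so this case is ruled out; weight (1/3)·0 = 0.
If it is in envelope 3 (prior 1/3): only envelope 2 is available, probability 1; weight (1/3)·1 = 1/3.
The weights sum to 13/24.
So P(the cheque in envelope 3 | the presenter opened envelope 2) = (1/3) / (13/24) = 8/13.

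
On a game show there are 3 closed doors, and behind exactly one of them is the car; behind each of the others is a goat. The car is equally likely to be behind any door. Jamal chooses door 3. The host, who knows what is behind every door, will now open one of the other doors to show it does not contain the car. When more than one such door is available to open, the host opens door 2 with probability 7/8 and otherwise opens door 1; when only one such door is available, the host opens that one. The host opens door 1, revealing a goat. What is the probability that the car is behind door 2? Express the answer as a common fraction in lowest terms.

8/9

Condition on the true location of the car.
If it is behind door 1 (prior 1/3): the host opened door 1, so this case is ruled out; weight (1/3)·0 = 0.
If it is behind door 2 (prior 1/3): only door 1 is available, probability 1; weight (1/3)·1 = 1/3.
If it is behind door 3 (prior 1/3): door 2 is available but not opened, probability 1/8; weight (1/3)·(1/8) = 1/24.
The weights sum to 3/8.
So P(the car behind door 2 | the host opened door 1) = (1/3) / (3/8) = 8/9.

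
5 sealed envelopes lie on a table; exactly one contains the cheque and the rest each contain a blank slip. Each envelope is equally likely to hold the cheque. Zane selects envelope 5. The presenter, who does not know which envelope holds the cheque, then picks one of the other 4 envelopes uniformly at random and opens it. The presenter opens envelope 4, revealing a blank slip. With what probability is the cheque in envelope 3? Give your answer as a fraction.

Consider each possible location of the cheque in turn.
If it is in any of envelopes 1, 2, 3, and 5 (prior 1/5 each): the presenter picks envelope 4 with probability 1/4 regardless, and it is not the prize; weight (1/5)·(1/4) = 1/20 each.
If it is in envelope 4 (prior 1/5): the presenter opened envelope 4, so this case is ruled out; weight (1/5)·0 = 0.
The weights sum to 1/5.
So P(the cheque in envelope 3 | the presenter opened envelope 4) = (1/20) / (1/5) = 1/4.

1/4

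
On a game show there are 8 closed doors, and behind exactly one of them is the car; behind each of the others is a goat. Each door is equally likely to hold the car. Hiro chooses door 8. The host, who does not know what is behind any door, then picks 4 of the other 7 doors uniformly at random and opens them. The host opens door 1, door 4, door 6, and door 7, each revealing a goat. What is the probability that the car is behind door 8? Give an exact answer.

1/4

Because the host chose which doors to open without knowing where the car is, the choice is independent of the prize location. Learning that none of the 4 opened doors holds the car simply rules out those 4 locations and leaves the remaining 4 doors still equally likely by symmetry.
So P(the car behind door 8) = 1/4.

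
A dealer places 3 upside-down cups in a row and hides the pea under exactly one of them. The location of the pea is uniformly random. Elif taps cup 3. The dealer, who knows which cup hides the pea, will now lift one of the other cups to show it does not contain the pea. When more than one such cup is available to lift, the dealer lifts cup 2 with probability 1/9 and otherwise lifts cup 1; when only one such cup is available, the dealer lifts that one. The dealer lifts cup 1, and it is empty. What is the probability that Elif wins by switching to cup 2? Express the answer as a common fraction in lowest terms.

9/17

Condition on the true location of the pea.
If it is under cup 1 (prior 1/3): the dealer opened cup 1, so this case is ruled out; weight (1/3)·0 = 0.
If it is under cup 2 (prior 1/3): only cup 1 is available, probability 1; weight (1/3)·1 = 1/3.
If it is under cup 3 (prior 1/3): cup 2 is available but not opened, probability 8/9; weight (1/3)·(8/9) = 8/27.
The weights sum to 17/27.
So P(the pea under cup 2 | the dealer opened cup 1) = (1/3) / (17/27) = 9/17.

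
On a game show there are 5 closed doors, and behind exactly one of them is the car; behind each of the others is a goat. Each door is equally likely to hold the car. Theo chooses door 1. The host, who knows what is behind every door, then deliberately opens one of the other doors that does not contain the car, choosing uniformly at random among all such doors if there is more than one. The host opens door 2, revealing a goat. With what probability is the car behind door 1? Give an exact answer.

1/5

Condition on the true location of the car.
If it is behind door 1 (prior 1/5): the host has 4 equally likely choices, so probability 1/4; weight (1/5)·(1/4) = 1/20.
If it is behind door 2 (prior 1/5): the host opened door 2, so this case is ruled out; weight (1/5)·0 = 0.
If it is behind any of doors 3, 4, and 5 (prior 1/5 each): the host has 3 equally likely choices, so probability 1/3; weight (1/5)·(1/3) = 1/15 each.
The weights sum to 1/4.
So P(the car behind door 1 | the host opened door 2) = (1/20) / (1/4) = 1/5.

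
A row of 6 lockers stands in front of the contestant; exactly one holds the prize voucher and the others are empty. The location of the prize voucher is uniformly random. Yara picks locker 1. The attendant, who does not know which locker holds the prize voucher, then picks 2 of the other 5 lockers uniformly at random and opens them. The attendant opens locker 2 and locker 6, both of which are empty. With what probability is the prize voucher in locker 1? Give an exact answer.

Condition on the true location of the prize voucher.
If it is in any of lockers 1, 3, 4, and 5 (prior 1/6 each): the attendant picks exactly this set with probability 1/10 regardless, and none is the prize; weight (1/6)·(1/10) = 1/60 each.
If it is in either of lockers 2 and 6 (prior 1/6 each): that locker was opened and seen not to hold the prize — ruled out; weight (1/6)·0 = 0 each.
The weights sum to 1/15.
So P(the prize voucher in locker 1 | the attendant opened locker 2 and locker 6) = (1/60) / (1/15) = 1/4.

1/4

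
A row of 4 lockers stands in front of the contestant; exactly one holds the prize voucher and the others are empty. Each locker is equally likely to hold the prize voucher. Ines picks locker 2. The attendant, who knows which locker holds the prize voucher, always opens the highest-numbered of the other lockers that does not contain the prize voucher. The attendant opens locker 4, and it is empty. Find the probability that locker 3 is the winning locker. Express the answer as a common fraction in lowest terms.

1/3

Consider each possible location of the prize voucher in turn.
If it is in any of lockers 1, 2, and 3 (prior 1/4 each): locker 4 is the highest-numbered option available, probability 1; weight (1/4)·1 = 1/4 each.
If it is in locker 4 (prior 1/4): the attendant opened locker 4, so this case is ruled out; weight (1/4)·0 = 0.
The weights sum to 3/4.
So P(the prize voucher in locker 3 | the attendant opened locker 4) = (1/4) / (3/4) = 1/3.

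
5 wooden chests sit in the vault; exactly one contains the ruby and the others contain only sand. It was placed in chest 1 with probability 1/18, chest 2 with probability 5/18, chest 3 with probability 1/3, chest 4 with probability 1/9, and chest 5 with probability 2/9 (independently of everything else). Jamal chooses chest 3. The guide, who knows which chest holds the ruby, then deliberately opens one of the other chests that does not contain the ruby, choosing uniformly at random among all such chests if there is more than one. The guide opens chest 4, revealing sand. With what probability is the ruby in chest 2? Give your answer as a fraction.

10/29

Condition on the true location of the ruby.
If it is in chest 1 (prior 1/18): the guide has 3 equally likely choices, so probability 1/3; weight (1/18)·(1/3) = 1/54.
If it is in chest 2 (prior 5/18): the guide has 3 equally likely choices, so probability 1/3; weight (5/18)·(1/3) = 5/54.
If it is in chest 3 (prior 1/3): the guide has 4 equally likely choices, so probability 1/4; weight (1/3)·(1/4) = 1/12.
If it is in chest 4 (prior 1/9): the guide opened chest 4, so this case is ruled out; weight (1/9)·0 = 0.
If it is in chest 5 (prior 2/9): the guide has 3 equally likely choices, so probability 1/3; weight (2/9)·(1/3) = 2/27.
The weights sum to 29/108.
So P(the ruby in chest 2 | the guide opened chest 4) = (5/54) / (29/108) = 10/29.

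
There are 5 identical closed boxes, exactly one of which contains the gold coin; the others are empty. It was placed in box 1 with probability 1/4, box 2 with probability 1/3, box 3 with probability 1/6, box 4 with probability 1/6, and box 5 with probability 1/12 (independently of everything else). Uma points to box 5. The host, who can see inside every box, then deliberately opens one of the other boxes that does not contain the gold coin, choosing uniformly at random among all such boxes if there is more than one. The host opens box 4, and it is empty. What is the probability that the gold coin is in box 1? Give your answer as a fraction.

4/13

Consider each possible location of the gold coin in turn.
If it is in box 1 (prior 1/4): the host has 3 equally likely choices, so probability 1/3; weight (1/4)·(1/3) = 1/12.
If it is in box 2 (prior 1/3): the host has 3 equally likely choices, so probability 1/3; weight (1/3)·(1/3) = 1/9.
If it is in box 3 (prior 1/6): the host has 3 equally likely choices, so probability 1/3; weight (1/6)·(1/3) = 1/18.
If it is in box 4 (prior 1/6): the host opened box 4, so this case is ruled out; weight (1/6)·0 = 0.
If it is in box 5 (prior 1/12): the host has 4 equally likely choices, so probability 1/4; weight (1/12)·(1/4) = 1/48.
The weights sum to 13/48.
So P(the gold coin in box 1 | the host opened box 4) = (1/12) / (13/48) = 4/13.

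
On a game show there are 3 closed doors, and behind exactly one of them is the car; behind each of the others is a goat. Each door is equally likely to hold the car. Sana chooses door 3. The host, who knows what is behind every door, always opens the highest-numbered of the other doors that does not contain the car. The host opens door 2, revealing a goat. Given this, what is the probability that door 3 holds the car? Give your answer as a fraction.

1/2

Consider each possible location of the car in turn.
If it is behind either of doors 1 and 3 (prior 1/3 each): door 2 is the highest-numbered option available, probability 1; weight (1/3)·1 = 1/3 each.
If it is behind door 2 (prior 1/3): the host opened door 2, so this case is ruled out; weight (1/3)·0 = 0.
The weights sum to 2/3.
So P(the car behind door 3 | the host opened door 2) = (1/3) / (2/3) = 1/2.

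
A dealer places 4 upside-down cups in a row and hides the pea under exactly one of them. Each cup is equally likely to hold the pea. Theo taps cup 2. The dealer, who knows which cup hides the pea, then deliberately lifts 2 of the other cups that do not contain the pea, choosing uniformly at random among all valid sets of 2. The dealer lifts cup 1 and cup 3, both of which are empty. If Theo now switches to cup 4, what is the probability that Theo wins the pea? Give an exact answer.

3/4

Apply Bayes' rule, conditioning on where the pea actually is.
If it is under either of cups 1 and 3 (prior 1/4 each): that cup was opened and seen not to hold the prize — ruled out; weight (1/4)·0 = 0 each.
If it is under cup 2 (prior 1/4): the dealer has 3 equally likely choices, so probability 1/3; weight (1/4)·(1/3) = 1/12.
If it is under cup 4 (prior 1/4): the dealer has no choice, probability 1; weight (1/4)·1 = 1/4.
The weights sum to 1/3.
So P(the pea under cup 4 | the dealer opened cup 1 and cup 3) = (1/4) / (1/3) = 3/4.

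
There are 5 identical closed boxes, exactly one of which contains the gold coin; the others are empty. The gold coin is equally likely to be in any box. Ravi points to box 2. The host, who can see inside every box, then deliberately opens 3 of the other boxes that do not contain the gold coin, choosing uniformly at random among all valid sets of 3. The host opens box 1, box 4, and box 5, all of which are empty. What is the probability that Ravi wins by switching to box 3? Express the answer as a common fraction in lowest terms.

4/5

Consider each possible location of the gold coin in turn.
If it is in any of boxes 1, 4, and 5 (prior 1/5 each): that box was opened and seen not to hold the prize — ruled out; weight (1/5)·0 = 0 each.
If it is in box 2 (prior 1/5): the host has 4 equally likely choices, so probability 1/4; weight (1/5)·(1/4) = 1/20.
If it is in box 3 (prior 1/5): the host has no choice, probability 1; weight (1/5)·1 = 1/5.
The weights sum to 1/4.
So P(the gold coin in box 3 | the host opened box 1, box 4, and box 5) = (1/5) / (1/4) = 4/5.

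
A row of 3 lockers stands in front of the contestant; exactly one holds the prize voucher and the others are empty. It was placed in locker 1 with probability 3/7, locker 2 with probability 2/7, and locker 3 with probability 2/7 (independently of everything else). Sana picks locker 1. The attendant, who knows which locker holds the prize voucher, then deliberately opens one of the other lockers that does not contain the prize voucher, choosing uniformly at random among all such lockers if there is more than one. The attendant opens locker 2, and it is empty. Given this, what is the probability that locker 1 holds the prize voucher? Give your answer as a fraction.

3/7

Condition on the true location of the prize voucher.
If it is in locker 1 (prior 3/7): the attendant has 2 equally likely choices, so probability 1/2; weight (3/7)·(1/2) = 3/14.
If it is in locker 2 (prior 2/7): the attendant opened locker 2, so this case is ruled out; weight (2/7)·0 = 0.
If it is in locker 3 (prior 2/7): the attendant has no choice, probability 1; weight (2/7)·1 = 2/7.
The weights sum to 1/2.
So P(the prize voucher in locker 1 | the attendant opened locker 2) = (3/14) / (1/2) = 3/7.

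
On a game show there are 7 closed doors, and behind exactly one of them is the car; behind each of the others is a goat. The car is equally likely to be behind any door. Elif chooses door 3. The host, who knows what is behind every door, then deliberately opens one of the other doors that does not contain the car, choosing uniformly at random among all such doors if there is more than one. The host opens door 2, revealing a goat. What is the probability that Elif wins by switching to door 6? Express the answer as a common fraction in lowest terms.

6/35

Apply Bayes' rule, conditioning on where the car actually is.
If it is behind any of doors 1, 4, 5, 6, and 7 (prior 1/7 each): the host has 5 equally likely choices, so probability 1/5; weight (1/7)·(1/5) = 1/35 each.
If it is behind door 2 (prior 1/7): the host opened door 2, so this case is ruled out; weight (1/7)·0 = 0.
If it is behind door 3 (prior 1/7): the host has 6 equally likely choices, so probability 1/6; weight (1/7)·(1/6) = 1/42.
The weights sum to 1/6.
So P(the car behind door 6 | the host opened door 2) = (1/35) / (1/6) = 6/35.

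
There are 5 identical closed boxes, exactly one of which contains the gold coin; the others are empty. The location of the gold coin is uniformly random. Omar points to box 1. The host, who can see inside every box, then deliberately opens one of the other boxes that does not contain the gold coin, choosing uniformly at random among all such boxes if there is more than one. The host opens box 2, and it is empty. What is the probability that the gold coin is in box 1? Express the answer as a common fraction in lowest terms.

Apply Bayes' rule, conditioning on where the gold coin actually is.
If it is in box 1 (prior 1/5): the host has 4 equally likely choices, so probability 1/4; weight (1/5)·(1/4) = 1/20.
If it is in box 2 (prior 1/5): the host opened box 2, so this case is ruled out; weight (1/5)·0 = 0.
If it is in any of boxes 3, 4, and 5 (prior 1/5 each): the host has 3 equally likely choices, so probability 1/3; weight (1/5)·(1/3) = 1/15 each.
The weights sum to 1/4.
So P(the gold coin in box 1 | the host opened box 2) = (1/20) / (1/4) = 1/5.

1/5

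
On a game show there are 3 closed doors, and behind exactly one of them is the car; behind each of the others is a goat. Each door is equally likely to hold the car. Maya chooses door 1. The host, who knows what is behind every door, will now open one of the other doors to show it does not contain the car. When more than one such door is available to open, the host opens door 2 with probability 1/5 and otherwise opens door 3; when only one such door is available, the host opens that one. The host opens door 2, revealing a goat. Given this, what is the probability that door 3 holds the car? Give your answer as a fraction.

5/6

Apply Bayes' rule, conditioning on where the car actually is.
If it is behind door 1 (prior 1/3): door 2 is available, opened with probability 1/5; weight (1/3)·(1/5) = 1/15.
If it is behind door 2 (prior 1/3): the host opened door 2, so this case is ruled out; weight (1/3)·0 = 0.
If it is behind door 3 (prior 1/3): only door 2 is available, probability 1; weight (1/3)·1 = 1/3.
The weights sum to 2/5.
So P(the car behind door 3 | the host opened door 2) = (1/3) / (2/5) = 5/6.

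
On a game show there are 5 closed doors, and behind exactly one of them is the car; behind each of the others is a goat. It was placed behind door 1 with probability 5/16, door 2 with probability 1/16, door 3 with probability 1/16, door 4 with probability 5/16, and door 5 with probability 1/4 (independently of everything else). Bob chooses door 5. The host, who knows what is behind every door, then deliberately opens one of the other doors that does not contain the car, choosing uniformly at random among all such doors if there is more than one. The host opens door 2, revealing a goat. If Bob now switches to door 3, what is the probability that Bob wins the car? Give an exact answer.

Apply Bayes' rule, conditioning on where the car actually is.
If it is behind either of doors 1 and 4 (prior 5/16 each): the host has 3 equally likely choices, so probability 1/3; weight (5/16)·(1/3) = 5/48 each.
If it is behind door 2 (prior 1/16): the host opened door 2, so this case is ruled out; weight (1/16)·0 = 0.
If it is behind door 3 (prior 1/16): the host has 3 equally likely choices, so probability 1/3; weight (1/16)·(1/3) = 1/48.
If it is behind door 5 (prior 1/4): the host has 4 equally likely choices, so probability 1/4; weight (1/4)·(1/4) = 1/16.
The weights sum to 7/24.
So P(the car behind door 3 | the host opened door 2) = (1/48) / (7/24) = 1/14.

1/14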